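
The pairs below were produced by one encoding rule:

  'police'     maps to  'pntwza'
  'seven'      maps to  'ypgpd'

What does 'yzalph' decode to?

weapon

Read the word backwards and shift each letter +11.
Undoing it on yzalph: shift back: y−11=n, z−11=o, a−11=p, l−11=a, p−11=e, h−11=w → nopaew; then reverse → weapon.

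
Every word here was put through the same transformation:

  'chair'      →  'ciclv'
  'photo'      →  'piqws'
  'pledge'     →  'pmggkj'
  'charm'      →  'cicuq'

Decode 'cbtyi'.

In chair: c→c is +0, h→i is +1, a→c is +2, i→l is +3 — the shift increases by 1 each position. Each letter shifts forward by its position index (0, 1, 2, …) — the shift grows by one for each successive letter.
Reversing it on cbtyi: c−0=c, b−1=a, t−2=r, y−3=v, i−4=e.

carve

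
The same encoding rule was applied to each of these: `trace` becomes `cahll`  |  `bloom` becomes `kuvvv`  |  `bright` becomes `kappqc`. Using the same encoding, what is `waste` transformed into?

fhbcl

The shift depends on letter class: consonant t→c is +9, but vowel a→h is +7. Vowels shift forward by 7 and consonants shift forward by 9.
For waste: w(cons)+9=f, a(vowel)+7=h, s(cons)+9=b, t(cons)+9=c, e(vowel)+7=l.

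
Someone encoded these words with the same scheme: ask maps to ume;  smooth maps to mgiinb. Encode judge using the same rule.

doxay

Compare letters: a→u is +20, s→m is +20, k→e is +20 — a constant shift. This is a Caesar cipher with shift 20.
On judge: j+20=d, u+20=o, d+20=x, g+20=a, e+20=y.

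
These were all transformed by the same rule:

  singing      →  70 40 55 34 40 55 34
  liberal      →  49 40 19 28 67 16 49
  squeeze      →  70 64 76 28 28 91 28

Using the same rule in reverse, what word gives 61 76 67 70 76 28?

Each letter becomes 3×(its alphabet position, a=1..z=26) + 13.
Undoing it on 61 76 67 70 76 28: 61→(61−13)÷3=16=p, 76→(76−13)÷3=21=u, 67→(67−13)÷3=18=r, 70→(70−13)÷3=19=s, 76→(76−13)÷3=21=u, 28→(28−13)÷3=5=e.

pursue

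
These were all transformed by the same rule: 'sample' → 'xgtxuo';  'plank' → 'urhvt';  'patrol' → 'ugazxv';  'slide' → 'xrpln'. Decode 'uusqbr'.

polish

In sample: s→x is +5, a→g is +6, m→t is +7, p→x is +8 — the shift increases by 1 each position. Letter i (0-indexed) is shifted by i+5, so successive shifts are 5, 6, 7, ….
Decoding uusqbr: u−5=p, u−6=o, s−7=l, q−8=i, b−9=s, r−10=h.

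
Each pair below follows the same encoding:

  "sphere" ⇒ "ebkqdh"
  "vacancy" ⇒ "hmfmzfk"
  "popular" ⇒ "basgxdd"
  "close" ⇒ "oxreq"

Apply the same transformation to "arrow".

mduai

Shifts by position in sphere: pos 0: s→e (+12), pos 1: p→b (+12), pos 2: h→k (+3), pos 3: e→q (+12), pos 4: r→d (+12), pos 5: e→h (+3) — repeating every 3. A repeating key of period 3 is used — shifts +12, +12, +3 over and over.
For arrow: a+12=m, r+12=d, r+3=u, o+12=a, w+12=i.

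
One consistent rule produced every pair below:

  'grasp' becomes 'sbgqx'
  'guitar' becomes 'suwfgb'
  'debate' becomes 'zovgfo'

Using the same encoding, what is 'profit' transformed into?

xbidwf

g(6)→s(18) and r(17)→b(1) fit y≡15x+6 (mod 26); the inverse of 15 mod 26 is 7. Each letter's alphabet position (a=0..z=25) is mapped through 15·x+6 mod 26 — an affine cipher.
On profit: p(15)→15·15+6≡23=x; r(17)→15·17+6≡1=b; o(14)→15·14+6≡8=i; f(5)→15·5+6≡3=d; i(8)→15·8+6≡22=w; t(19)→15·19+6≡5=f (all mod 26).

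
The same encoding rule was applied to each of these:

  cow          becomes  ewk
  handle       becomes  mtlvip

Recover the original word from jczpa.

The output letters match the input read backwards, each shifted +8: cow reversed is woc. The word is reversed, then every letter is shifted forward by 8.
Reversing it on jczpa: shift back: j−8=b, c−8=u, z−8=r, p−8=h, a−8=s → burhs; then reverse → shrub.

shrub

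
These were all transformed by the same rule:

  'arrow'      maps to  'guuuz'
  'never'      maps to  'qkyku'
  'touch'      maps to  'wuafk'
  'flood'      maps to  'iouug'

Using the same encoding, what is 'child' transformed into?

fkoog

The shift depends on letter class: consonant r→u is +3, but vowel a→g is +6. Vowels shift forward by 6 and consonants shift forward by 3.
Applying it to child: c(cons)+3=f, h(cons)+3=k, i(vowel)+6=o, l(cons)+3=o, d(cons)+3=g.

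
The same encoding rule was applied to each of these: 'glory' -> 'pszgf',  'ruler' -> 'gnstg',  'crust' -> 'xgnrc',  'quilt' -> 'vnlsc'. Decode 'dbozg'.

g(6)→p(15) and l(11)→s(18) fit y≡11x+1 (mod 26); the inverse of 11 mod 26 is 19. This is an affine cipher: with a=0,…,z=25, each position x becomes (11x+1) mod 26.
Reversing it on dbozg: d(3)→19·(3−1)≡12=m; b(1)→19·(1−1)≡0=a; o(14)→19·(14−1)≡13=n; z(25)→19·(25−1)≡14=o; g(6)→19·(6−1)≡17=r (all mod 26).

manor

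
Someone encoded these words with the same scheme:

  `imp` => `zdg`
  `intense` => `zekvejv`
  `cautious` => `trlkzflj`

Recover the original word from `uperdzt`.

Compare letters: i→z is +17, m→d is +17, p→g is +17 — a constant shift. It's a constant shift of +17 (ROT17).
Reversing it on uperdzt: u−17=d, p−17=y, e−17=n, r−17=a, d−17=m, z−17=i, t−17=c.

dynamic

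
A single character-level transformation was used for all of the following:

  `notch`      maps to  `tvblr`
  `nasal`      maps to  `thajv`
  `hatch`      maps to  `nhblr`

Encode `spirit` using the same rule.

ywqase

In notch: n→t is +6, o→v is +7, t→b is +8, c→l is +9 — the shift increases by 1 each position. Letter i (0-indexed) is shifted by i+6, so successive shifts are 6, 7, 8, ….
Applying it to spirit: s+6=y, p+7=w, i+8=q, r+9=a, i+10=s, t+11=e.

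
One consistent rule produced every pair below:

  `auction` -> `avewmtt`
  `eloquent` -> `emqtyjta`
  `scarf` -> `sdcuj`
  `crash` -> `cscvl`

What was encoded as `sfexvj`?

Letter i (0-indexed) is shifted by i+0, so successive shifts are 0, 1, 2, ….
Undoing it on sfexvj: s−0=s, f−1=e, e−2=c, x−3=u, v−4=r, j−5=e.

secure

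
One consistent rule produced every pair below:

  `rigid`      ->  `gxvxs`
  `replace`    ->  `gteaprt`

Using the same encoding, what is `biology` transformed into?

Compare letters: r→g is +15, i→x is +15, g→v is +15 — a constant shift. This is a Caesar cipher with shift 15.
On biology: b+15=q, i+15=x, o+15=d, l+15=a, o+15=d, g+15=v, y+15=n.

qxdadvn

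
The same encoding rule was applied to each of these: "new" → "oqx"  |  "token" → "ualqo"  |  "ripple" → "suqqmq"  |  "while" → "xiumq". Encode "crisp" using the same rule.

The rule splits by letter class: vowels +12, consonants +1.
On crisp: c(cons)+1=d, r(cons)+1=s, i(vowel)+12=u, s(cons)+1=t, p(cons)+1=q.

dsutq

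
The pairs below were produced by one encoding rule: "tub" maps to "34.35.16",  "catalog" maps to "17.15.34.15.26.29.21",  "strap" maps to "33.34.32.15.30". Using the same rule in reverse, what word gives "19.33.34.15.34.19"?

Each letter is replaced by its alphabet position (a=1..z=26) + 14.
Reversing it on 19.33.34.15.34.19: 19→(19−14)÷1=5=e, 33→(33−14)÷1=19=s, 34→(34−14)÷1=20=t, 15→(15−14)÷1=1=a, 34→(34−14)÷1=20=t, 19→(19−14)÷1=5=e.

estate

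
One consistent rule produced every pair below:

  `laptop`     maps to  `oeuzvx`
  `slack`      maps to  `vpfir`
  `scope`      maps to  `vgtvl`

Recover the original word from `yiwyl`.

In laptop: l→o is +3, a→e is +4, p→u is +5, t→z is +6 — the shift increases by 1 each position. Each letter shifts forward by (position + 3), i.e. 3, 4, 5, … — the shift grows by one for each successive letter.
Decoding yiwyl: y−3=v, i−4=e, w−5=r, y−6=s, l−7=e.

verse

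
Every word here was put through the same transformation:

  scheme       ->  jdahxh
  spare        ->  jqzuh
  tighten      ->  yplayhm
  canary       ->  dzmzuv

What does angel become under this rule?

zmlhi

s(18)→j(9) and c(2)→d(3) fit y≡15x+25 (mod 26); the inverse of 15 mod 26 is 7. Treating letters as 0–25, the rule is x ↦ 15x + 25 (mod 26).
For angel: a(0)→15·0+25≡25=z; n(13)→15·13+25≡12=m; g(6)→15·6+25≡11=l; e(4)→15·4+25≡7=h; l(11)→15·11+25≡8=i (all mod 26).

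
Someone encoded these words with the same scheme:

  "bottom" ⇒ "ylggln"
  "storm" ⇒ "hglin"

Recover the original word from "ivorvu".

Each pair mirrors across the alphabet (b↔y, o↔l, t↔g): positions sum to 25. This is the alphabet-reversal cipher (Atbash): a becomes z, b becomes y, etc.
Undoing it on ivorvu: i↔r, v↔e, o↔l, r↔i, v↔e, u↔f.

relief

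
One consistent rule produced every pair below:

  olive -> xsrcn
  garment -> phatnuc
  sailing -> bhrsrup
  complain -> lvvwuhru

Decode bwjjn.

space

A repeating key of period 2 is used — shifts +9, +7 over and over.
Decoding bwjjn: b−9=s, w−7=p, j−9=a, j−7=c, n−9=e.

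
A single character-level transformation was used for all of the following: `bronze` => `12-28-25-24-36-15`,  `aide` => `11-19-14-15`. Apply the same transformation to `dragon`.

b is letter #2 and maps to 12: an offset of 10. Each letter is replaced by its alphabet position (a=1..z=26) + 10.
On dragon: d=4→14, r=18→28, a=1→11, g=7→17, o=15→25, n=14→24.

14-28-11-17-25-24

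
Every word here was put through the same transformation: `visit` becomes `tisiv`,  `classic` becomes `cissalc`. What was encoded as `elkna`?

The output letters match the input read backwards: visit reversed is tisiv. The word is simply reversed.
Reversing it on elkna: then reverse → ankle.

ankle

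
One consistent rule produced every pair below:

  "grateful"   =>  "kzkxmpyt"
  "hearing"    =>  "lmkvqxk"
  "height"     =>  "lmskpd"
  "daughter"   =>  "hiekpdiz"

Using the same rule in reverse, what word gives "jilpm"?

fable

Shifts by position in grateful: pos 0: g→k (+4), pos 1: r→z (+8), pos 2: a→k (+10), pos 3: t→x (+4), pos 4: e→m (+8), pos 5: f→p (+10) — repeating every 3. The shifts repeat in a cycle of length 3: positions 0,1,… shift by +4, +8, +10, then the pattern repeats.
Undoing it on jilpm: j−4=f, i−8=a, l−10=b, p−4=l, m−8=e.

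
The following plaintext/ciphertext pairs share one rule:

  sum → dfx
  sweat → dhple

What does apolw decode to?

pedal

This is a Caesar cipher with shift 11.
Decoding apolw: a−11=p, p−11=e, o−11=d, l−11=a, w−11=l.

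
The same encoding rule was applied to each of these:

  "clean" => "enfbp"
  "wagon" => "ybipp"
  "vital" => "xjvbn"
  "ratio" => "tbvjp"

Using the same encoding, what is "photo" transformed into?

rjpvp

The shift depends on letter class: consonant c→e is +2, but vowel e→f is +1. The rule splits by letter class: vowels +1, consonants +2.
Applying it to photo: p(cons)+2=r, h(cons)+2=j, o(vowel)+1=p, t(cons)+2=v, o(vowel)+1=p.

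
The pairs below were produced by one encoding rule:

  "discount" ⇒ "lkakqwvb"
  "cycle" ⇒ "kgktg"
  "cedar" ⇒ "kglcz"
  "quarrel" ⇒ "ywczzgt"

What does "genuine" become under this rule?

ogvwkvg

The shift depends on letter class: consonant d→l is +8, but vowel i→k is +2. Vowels shift forward by 2 and consonants shift forward by 8.
Applying it to genuine: g(cons)+8=o, e(vowel)+2=g, n(cons)+8=v, u(vowel)+2=w, i(vowel)+2=k, n(cons)+8=v, e(vowel)+2=g.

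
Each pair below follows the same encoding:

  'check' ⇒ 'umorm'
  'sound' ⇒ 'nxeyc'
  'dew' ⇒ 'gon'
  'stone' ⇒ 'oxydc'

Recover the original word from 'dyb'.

rot

The output letters match the input read backwards, each shifted +10: check reversed is kcehc. Read the word backwards and shift each letter +10.
Reversing it on dyb: shift back: d−10=t, y−10=o, b−10=r → tor; then reverse → rot.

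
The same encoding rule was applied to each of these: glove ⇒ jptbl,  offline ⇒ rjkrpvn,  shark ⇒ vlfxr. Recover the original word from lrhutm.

Each letter shifts forward by (position + 3), i.e. 3, 4, 5, … — the shift grows by one for each successive letter.
Decoding lrhutm: l−3=i, r−4=n, h−5=c, u−6=o, t−7=m, m−8=e.

income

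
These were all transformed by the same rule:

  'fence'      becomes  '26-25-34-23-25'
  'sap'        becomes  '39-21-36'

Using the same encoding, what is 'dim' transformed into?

24-29-33

f is letter #6 and maps to 26: an offset of 20. Letters become their 1-based position plus 20 (so a→21, b→22, …).
Applying it to dim: d=4→24, i=9→29, m=13→33.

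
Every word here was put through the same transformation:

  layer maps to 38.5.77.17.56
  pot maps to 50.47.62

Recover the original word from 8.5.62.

With a=1..z=26, the number is 3·pos + 2.
Decoding 8.5.62: 8→(8−2)÷3=2=b, 5→(5−2)÷3=1=a, 62→(62−2)÷3=20=t.

bat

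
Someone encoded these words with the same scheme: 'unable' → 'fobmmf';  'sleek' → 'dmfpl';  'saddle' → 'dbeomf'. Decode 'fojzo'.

Shifts by position in unable: pos 0: u→f (+11), pos 1: n→o (+1), pos 2: a→b (+1), pos 3: b→m (+11), pos 4: l→m (+1), pos 5: e→f (+1) — repeating every 3. A repeating key of period 3 is used — shifts +11, +1, +1 over and over.
Undoing it on fojzo: f−11=u, o−1=n, j−1=i, z−11=o, o−1=n.

union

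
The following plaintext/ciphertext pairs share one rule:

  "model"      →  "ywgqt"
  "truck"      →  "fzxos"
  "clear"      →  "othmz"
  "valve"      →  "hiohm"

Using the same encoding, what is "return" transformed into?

dmwgzq

Shifts by position in model: pos 0: m→y (+12), pos 1: o→w (+8), pos 2: d→g (+3), pos 3: e→q (+12), pos 4: l→t (+8) — repeating every 3. It's a Vigenère-style cipher with numeric key [12,8,3]: position i shifts by key[i mod 3].
For return: r+12=d, e+8=m, t+3=w, u+12=g, r+8=z, n+3=q.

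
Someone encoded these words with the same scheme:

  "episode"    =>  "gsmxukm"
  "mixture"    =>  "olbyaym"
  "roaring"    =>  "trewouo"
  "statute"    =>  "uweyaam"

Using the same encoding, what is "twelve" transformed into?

vziqbl

In episode: e→g is +2, p→s is +3, i→m is +4, s→x is +5 — the shift increases by 1 each position. Letter i (0-indexed) is shifted by i+2, so successive shifts are 2, 3, 4, ….
For twelve: t+2=v, w+3=z, e+4=i, l+5=q, v+6=b, e+7=l.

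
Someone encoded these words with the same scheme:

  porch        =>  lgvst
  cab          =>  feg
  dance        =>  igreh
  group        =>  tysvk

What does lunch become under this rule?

The output letters match the input read backwards, each shifted +4: porch reversed is hcrop. Two steps: reverse the string, then apply a Caesar shift of +4.
For lunch: reverse → hcnul; then shift: h+4=l, c+4=g, n+4=r, u+4=y, l+4=p.

lgryp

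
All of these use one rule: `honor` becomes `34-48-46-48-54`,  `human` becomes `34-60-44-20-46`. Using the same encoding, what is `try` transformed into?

58-54-68

The formula is n = 2×(alphabet index, a=1) + 18.
Applying it to try: t=20→58, r=18→54, y=25→68.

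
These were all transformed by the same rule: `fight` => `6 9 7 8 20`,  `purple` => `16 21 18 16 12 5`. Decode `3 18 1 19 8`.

f is letter #6 and maps to 6: an offset of 0. Each letter is replaced by its alphabet position (a=1, b=2, …, z=26).
Reversing it on 3 18 1 19 8: 3=c, 18=r, 1=a, 19=s, 8=h.

crash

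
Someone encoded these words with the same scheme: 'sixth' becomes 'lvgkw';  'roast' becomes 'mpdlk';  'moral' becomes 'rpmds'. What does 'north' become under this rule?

s(18)→l(11) and i(8)→v(21) fit y≡25x+3 (mod 26); the inverse of 25 mod 26 is 25. This is an affine cipher: with a=0,…,z=25, each position x becomes (25x+3) mod 26.
On north: n(13)→25·13+3≡16=q; o(14)→25·14+3≡15=p; r(17)→25·17+3≡12=m; t(19)→25·19+3≡10=k; h(7)→25·7+3≡22=w (all mod 26).

qpmkw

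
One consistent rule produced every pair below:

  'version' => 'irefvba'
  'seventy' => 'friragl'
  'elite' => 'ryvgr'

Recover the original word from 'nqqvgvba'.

addition

Compare letters: v→i is +13, e→r is +13, r→e is +13 — a constant shift. It's a constant shift of +13 (ROT13).
Reversing it on nqqvgvba: n−13=a, q−13=d, q−13=d, v−13=i, g−13=t, v−13=i, b−13=o, a−13=n.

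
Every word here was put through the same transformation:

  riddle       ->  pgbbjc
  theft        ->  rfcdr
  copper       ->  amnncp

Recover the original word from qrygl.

stain

Compare letters: r→p is +24, i→g is +24, d→b is +24 — a constant shift. Each letter is shifted forward by 24 in the alphabet (a Caesar shift of +24).
Reversing it on qrygl: q−24=s, r−24=t, y−24=a, g−24=i, l−24=n.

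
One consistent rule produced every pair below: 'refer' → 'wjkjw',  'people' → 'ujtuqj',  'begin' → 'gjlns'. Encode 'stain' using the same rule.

Compare letters: r→w is +5, e→j is +5, f→k is +5 — a constant shift. Each letter is shifted forward by 5 in the alphabet (a Caesar shift of +5).
On stain: s+5=x, t+5=y, a+5=f, i+5=n, n+5=s.

xyfns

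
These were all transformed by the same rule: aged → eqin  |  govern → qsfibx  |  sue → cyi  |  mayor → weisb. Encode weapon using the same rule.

giezsx

The shift depends on letter class: consonant g→q is +10, but vowel a→e is +4. Two shifts are in play — +4 for a/e/i/o/u, +10 for every other letter.
Applying it to weapon: w(cons)+10=g, e(vowel)+4=i, a(vowel)+4=e, p(cons)+10=z, o(vowel)+4=s, n(cons)+10=x.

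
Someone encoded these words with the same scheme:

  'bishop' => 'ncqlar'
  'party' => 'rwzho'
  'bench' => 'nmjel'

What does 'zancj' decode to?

Each letter's alphabet position (a=0..z=25) is mapped through 17·x+22 mod 26 — an affine cipher.
Reversing it on zancj: z(25)→23·(25−22)≡17=r; a(0)→23·(0−22)≡14=o; n(13)→23·(13−22)≡1=b; c(2)→23·(2−22)≡8=i; j(9)→23·(9−22)≡13=n (all mod 26).

robin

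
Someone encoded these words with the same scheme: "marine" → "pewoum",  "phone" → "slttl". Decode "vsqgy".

In marine: m→p is +3, a→e is +4, r→w is +5, i→o is +6 — the shift increases by 1 each position. Each letter shifts forward by (position + 3), i.e. 3, 4, 5, … — the shift grows by one for each successive letter.
Reversing it on vsqgy: v−3=s, s−4=o, q−5=l, g−6=a, y−7=r.

solar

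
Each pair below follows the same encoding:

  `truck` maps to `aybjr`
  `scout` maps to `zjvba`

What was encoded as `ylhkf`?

Compare letters: t→a is +7, r→y is +7, u→b is +7 — a constant shift. Every letter moves 7 places later in the alphabet, wrapping around z→a.
Decoding ylhkf: y−7=r, l−7=e, h−7=a, k−7=d, f−7=y.

ready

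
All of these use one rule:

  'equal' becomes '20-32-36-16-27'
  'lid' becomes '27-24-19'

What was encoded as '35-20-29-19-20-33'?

e is letter #5 and maps to 20: an offset of 15. The number is (letter's place in the alphabet, a=1) + 15.
Reversing it on 35-20-29-19-20-33: 35→(35−15)÷1=20=t, 20→(20−15)÷1=5=e, 29→(29−15)÷1=14=n, 19→(19−15)÷1=4=d, 20→(20−15)÷1=5=e, 33→(33−15)÷1=18=r.

tender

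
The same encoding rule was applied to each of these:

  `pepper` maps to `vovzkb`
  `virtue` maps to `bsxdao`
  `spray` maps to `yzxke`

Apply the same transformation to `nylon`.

tiryt

The shifts repeat in a cycle of length 2: positions 0,1,… shift by +6, +10, then the pattern repeats.
Applying it to nylon: n+6=t, y+10=i, l+6=r, o+10=y, n+6=t.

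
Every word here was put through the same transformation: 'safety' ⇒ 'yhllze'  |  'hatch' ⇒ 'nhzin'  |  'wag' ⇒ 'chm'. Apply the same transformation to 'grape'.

The shift depends on letter class: consonant s→y is +6, but vowel a→h is +7. Two shifts are in play — +7 for a/e/i/o/u, +6 for every other letter.
For grape: g(cons)+6=m, r(cons)+6=x, a(vowel)+7=h, p(cons)+6=v, e(vowel)+7=l.

mxhvl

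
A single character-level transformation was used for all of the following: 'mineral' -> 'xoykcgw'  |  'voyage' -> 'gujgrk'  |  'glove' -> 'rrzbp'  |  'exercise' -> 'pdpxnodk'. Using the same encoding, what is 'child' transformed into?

Shifts by position in mineral: pos 0: m→x (+11), pos 1: i→o (+6), pos 2: n→y (+11), pos 3: e→k (+6) — repeating every 2. It's a Vigenère-style cipher with numeric key [11,6]: position i shifts by key[i mod 2].
On child: c+11=n, h+6=n, i+11=t, l+6=r, d+11=o.

nntro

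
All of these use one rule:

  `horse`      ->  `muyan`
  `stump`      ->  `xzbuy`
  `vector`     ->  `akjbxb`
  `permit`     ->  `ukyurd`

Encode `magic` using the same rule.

rgnql

In horse: h→m is +5, o→u is +6, r→y is +7, s→a is +8 — the shift increases by 1 each position. Letter i (0-indexed) is shifted by i+5, so successive shifts are 5, 6, 7, ….
On magic: m+5=r, a+6=g, g+7=n, i+8=q, c+9=l.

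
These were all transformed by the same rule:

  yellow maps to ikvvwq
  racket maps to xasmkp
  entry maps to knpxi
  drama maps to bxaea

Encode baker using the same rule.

Treating letters as 0–25, the rule is x ↦ 9x + 0 (mod 26).
On baker: b(1)→9·1+0≡9=j; a(0)→9·0+0≡0=a; k(10)→9·10+0≡12=m; e(4)→9·4+0≡10=k; r(17)→9·17+0≡23=x (all mod 26).

jamkx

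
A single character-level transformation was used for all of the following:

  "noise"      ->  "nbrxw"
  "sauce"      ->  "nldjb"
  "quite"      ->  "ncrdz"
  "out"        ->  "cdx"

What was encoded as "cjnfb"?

sweat

The output letters match the input read backwards, each shifted +9: noise reversed is esion. Read the word backwards and shift each letter +9.
Reversing it on cjnfb: shift back: c−9=t, j−9=a, n−9=e, f−9=w, b−9=s → taews; then reverse → sweat.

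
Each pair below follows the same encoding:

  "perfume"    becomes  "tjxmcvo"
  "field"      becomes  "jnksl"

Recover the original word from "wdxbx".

In perfume: p→t is +4, e→j is +5, r→x is +6, f→m is +7 — the shift increases by 1 each position. Letter i (0-indexed) is shifted by i+4, so successive shifts are 4, 5, 6, ….
Decoding wdxbx: w−4=s, d−5=y, x−6=r, b−7=u, x−8=p.

syrup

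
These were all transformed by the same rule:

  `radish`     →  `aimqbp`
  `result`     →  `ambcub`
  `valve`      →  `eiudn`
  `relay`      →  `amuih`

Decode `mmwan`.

dense

The shifts repeat in a cycle of length 2: positions 0,1,… shift by +9, +8, then the pattern repeats.
Reversing it on mmwan: m−9=d, m−8=e, w−9=n, a−8=s, n−9=e.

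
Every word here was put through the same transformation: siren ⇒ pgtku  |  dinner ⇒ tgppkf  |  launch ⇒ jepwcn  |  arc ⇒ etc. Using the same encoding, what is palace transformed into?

gecncr

The output letters match the input read backwards, each shifted +2: siren reversed is neris. The word is reversed, then every letter is shifted forward by 2.
On palace: reverse → ecalap; then shift: e+2=g, c+2=e, a+2=c, l+2=n, a+2=c, p+2=r.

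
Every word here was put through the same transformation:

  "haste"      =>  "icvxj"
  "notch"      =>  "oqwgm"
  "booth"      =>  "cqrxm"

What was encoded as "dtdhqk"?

cradle

Letter i (0-indexed) is shifted by i+1, so successive shifts are 1, 2, 3, ….
Decoding dtdhqk: d−1=c, t−2=r, d−3=a, h−4=d, q−5=l, k−6=e.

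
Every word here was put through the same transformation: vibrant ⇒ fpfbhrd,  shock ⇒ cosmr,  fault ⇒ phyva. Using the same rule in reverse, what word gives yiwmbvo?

A repeating key of period 3 is used — shifts +10, +7, +4 over and over.
Undoing it on yiwmbvo: y−10=o, i−7=b, w−4=s, m−10=c, b−7=u, v−4=r, o−10=e.

obscure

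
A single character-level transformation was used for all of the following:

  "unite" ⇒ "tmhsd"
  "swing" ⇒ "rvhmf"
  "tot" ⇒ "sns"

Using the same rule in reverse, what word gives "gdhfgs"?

height

It's a constant shift of +25 (ROT25).
Undoing it on gdhfgs: g−25=h, d−25=e, h−25=i, f−25=g, g−25=h, s−25=t.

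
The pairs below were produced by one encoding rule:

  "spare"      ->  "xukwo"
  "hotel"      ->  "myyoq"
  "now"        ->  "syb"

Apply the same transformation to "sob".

xyg

Vowels shift forward by 10 and consonants shift forward by 5.
For sob: s(cons)+5=x, o(vowel)+10=y, b(cons)+5=g.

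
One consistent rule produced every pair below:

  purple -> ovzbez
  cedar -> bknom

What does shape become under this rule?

ozkrc

The output letters match the input read backwards, each shifted +10: purple reversed is elprup. Read the word backwards and shift each letter +10.
For shape: reverse → epahs; then shift: e+10=o, p+10=z, a+10=k, h+10=r, s+10=c.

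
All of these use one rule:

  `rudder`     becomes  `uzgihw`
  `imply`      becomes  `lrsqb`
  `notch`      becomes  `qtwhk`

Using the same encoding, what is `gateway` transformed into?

jfwjzfb

Shifts by position in rudder: pos 0: r→u (+3), pos 1: u→z (+5), pos 2: d→g (+3), pos 3: d→i (+5) — repeating every 2. The shifts repeat in a cycle of length 2: positions 0,1,… shift by +3, +5, then the pattern repeats.
For gateway: g+3=j, a+5=f, t+3=w, e+5=j, w+3=z, a+5=f, y+3=b.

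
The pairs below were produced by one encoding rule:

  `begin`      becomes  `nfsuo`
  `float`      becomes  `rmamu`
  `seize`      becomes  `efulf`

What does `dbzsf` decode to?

range

Shifts by position in begin: pos 0: b→n (+12), pos 1: e→f (+1), pos 2: g→s (+12), pos 3: i→u (+12), pos 4: n→o (+1) — repeating every 3. It's a Vigenère-style cipher with numeric key [12,1,12]: position i shifts by key[i mod 3].
Decoding dbzsf: d−12=r, b−1=a, z−12=n, s−12=g, f−1=e.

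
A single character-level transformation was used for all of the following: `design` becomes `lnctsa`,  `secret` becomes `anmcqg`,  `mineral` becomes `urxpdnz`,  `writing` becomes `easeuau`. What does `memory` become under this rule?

Each letter shifts forward by (position + 8), i.e. 8, 9, 10, … — the shift grows by one for each successive letter.
Applying it to memory: m+8=u, e+9=n, m+10=w, o+11=z, r+12=d, y+13=l.

unwzdl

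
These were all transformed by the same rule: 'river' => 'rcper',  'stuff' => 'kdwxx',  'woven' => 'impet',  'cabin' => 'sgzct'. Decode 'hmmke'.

loose

This is an affine cipher: with a=0,…,z=25, each position x becomes (19x+6) mod 26.
Reversing it on hmmke: h(7)→11·(7−6)≡11=l; m(12)→11·(12−6)≡14=o; m(12)→11·(12−6)≡14=o; k(10)→11·(10−6)≡18=s; e(4)→11·(4−6)≡4=e (all mod 26).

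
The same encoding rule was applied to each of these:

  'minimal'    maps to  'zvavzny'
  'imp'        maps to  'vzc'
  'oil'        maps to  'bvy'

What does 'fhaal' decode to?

Each letter is shifted forward by 13 in the alphabet (a Caesar shift of +13).
Decoding fhaal: f−13=s, h−13=u, a−13=n, a−13=n, l−13=y.

sunny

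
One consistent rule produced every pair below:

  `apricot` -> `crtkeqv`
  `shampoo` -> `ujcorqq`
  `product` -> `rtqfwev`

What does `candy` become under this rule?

ecpfa

Compare letters: a→c is +2, p→r is +2, r→t is +2 — a constant shift. This is a Caesar cipher with shift 2.
For candy: c+2=e, a+2=c, n+2=p, d+2=f, y+2=a.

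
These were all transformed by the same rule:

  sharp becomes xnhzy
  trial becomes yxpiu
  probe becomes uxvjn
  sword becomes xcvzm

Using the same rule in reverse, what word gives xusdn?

Letter i (0-indexed) is shifted by i+5, so successive shifts are 5, 6, 7, ….
Undoing it on xusdn: x−5=s, u−6=o, s−7=l, d−8=v, n−9=e.

solve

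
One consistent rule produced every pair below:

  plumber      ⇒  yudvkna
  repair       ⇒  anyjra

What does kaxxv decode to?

broom

Each letter is shifted forward by 9 in the alphabet (a Caesar shift of +9).
Reversing it on kaxxv: k−9=b, a−9=r, x−9=o, x−9=o, v−9=m.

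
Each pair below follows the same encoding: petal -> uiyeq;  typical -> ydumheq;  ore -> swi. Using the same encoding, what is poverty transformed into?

usaiwyd

The shift depends on letter class: consonant p→u is +5, but vowel e→i is +4. The rule splits by letter class: vowels +4, consonants +5.
Applying it to poverty: p(cons)+5=u, o(vowel)+4=s, v(cons)+5=a, e(vowel)+4=i, r(cons)+5=w, t(cons)+5=y, y(cons)+5=d.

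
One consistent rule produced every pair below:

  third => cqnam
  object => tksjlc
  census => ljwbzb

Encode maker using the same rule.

vftja

Two shifts are in play — +5 for a/e/i/o/u, +9 for every other letter.
Applying it to maker: m(cons)+9=v, a(vowel)+5=f, k(cons)+9=t, e(vowel)+5=j, r(cons)+9=a.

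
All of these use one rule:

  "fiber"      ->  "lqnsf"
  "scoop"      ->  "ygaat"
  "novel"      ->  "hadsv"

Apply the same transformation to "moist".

f(5)→l(11) and i(8)→q(16) fit y≡19x+20 (mod 26); the inverse of 19 mod 26 is 11. Each letter's alphabet position (a=0..z=25) is mapped through 19·x+20 mod 26 — an affine cipher.
For moist: m(12)→19·12+20≡14=o; o(14)→19·14+20≡0=a; i(8)→19·8+20≡16=q; s(18)→19·18+20≡24=y; t(19)→19·19+20≡17=r (all mod 26).

oaqyr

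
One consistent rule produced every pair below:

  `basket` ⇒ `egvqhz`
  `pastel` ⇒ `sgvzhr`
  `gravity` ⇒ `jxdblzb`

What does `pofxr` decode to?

Shifts by position in basket: pos 0: b→e (+3), pos 1: a→g (+6), pos 2: s→v (+3), pos 3: k→q (+6) — repeating every 2. It's a Vigenère-style cipher with numeric key [3,6]: position i shifts by key[i mod 2].
Reversing it on pofxr: p−3=m, o−6=i, f−3=c, x−6=r, r−3=o.

micro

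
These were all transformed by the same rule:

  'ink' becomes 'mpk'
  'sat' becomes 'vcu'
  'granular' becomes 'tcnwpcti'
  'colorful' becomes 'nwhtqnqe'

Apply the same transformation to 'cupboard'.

Two steps: reverse the string, then apply a Caesar shift of +2.
On cupboard: reverse → draobpuc; then shift: d+2=f, r+2=t, a+2=c, o+2=q, b+2=d, p+2=r, u+2=w, c+2=e.

ftcqdrwe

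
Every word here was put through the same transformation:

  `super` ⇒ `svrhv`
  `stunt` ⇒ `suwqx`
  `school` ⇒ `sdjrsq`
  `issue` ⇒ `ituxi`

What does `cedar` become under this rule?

The shift increases by 1 at each position, starting from +0: 0, 1, 2, ….
For cedar: c+0=c, e+1=f, d+2=f, a+3=d, r+4=v.

cffdv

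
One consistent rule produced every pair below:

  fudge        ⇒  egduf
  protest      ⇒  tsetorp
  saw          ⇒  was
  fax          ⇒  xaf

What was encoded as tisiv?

It's just the letters in reverse order.
Undoing it on tisiv: then reverse → visit.

visit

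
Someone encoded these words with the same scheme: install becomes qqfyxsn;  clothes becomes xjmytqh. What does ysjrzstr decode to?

monument

Two steps: reverse the string, then apply a Caesar shift of +5.
Reversing it on ysjrzstr: shift back: y−5=t, s−5=n, j−5=e, r−5=m, z−5=u, s−5=n, t−5=o, r−5=m → tnemunom; then reverse → monument.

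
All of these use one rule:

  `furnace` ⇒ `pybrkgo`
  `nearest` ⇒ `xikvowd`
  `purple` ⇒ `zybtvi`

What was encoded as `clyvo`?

Shifts by position in furnace: pos 0: f→p (+10), pos 1: u→y (+4), pos 2: r→b (+10), pos 3: n→r (+4) — repeating every 2. A repeating key of period 2 is used — shifts +10, +4 over and over.
Reversing it on clyvo: c−10=s, l−4=h, y−10=o, v−4=r, o−10=e.

shore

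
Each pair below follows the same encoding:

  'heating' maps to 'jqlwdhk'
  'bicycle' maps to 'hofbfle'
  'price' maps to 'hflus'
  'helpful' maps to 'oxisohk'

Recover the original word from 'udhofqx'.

unclear

The output letters match the input read backwards, each shifted +3: heating reversed is gnitaeh. Read the word backwards and shift each letter +3.
Undoing it on udhofqx: shift back: u−3=r, d−3=a, h−3=e, o−3=l, f−3=c, q−3=n, x−3=u → raelcnu; then reverse → unclear.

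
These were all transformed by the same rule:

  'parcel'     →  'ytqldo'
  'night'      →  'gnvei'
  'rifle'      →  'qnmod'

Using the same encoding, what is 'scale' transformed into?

p(15)→y(24) and a(0)→t(19) fit y≡9x+19 (mod 26); the inverse of 9 mod 26 is 3. Treating letters as 0–25, the rule is x ↦ 9x + 19 (mod 26).
For scale: s(18)→9·18+19≡25=z; c(2)→9·2+19≡11=l; a(0)→9·0+19≡19=t; l(11)→9·11+19≡14=o; e(4)→9·4+19≡3=d (all mod 26).

zltod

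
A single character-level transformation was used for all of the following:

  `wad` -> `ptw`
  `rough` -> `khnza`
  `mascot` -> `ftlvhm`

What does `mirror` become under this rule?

fbkkhk

Compare letters: w→p is +19, a→t is +19, d→w is +19 — a constant shift. It's a constant shift of +19 (ROT19).
Applying it to mirror: m+19=f, i+19=b, r+19=k, r+19=k, o+19=h, r+19=k.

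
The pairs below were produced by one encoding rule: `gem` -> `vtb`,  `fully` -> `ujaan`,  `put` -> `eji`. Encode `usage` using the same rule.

jhpvt

Compare letters: g→v is +15, e→t is +15, m→b is +15 — a constant shift. It's a constant shift of +15 (ROT15).
For usage: u+15=j, s+15=h, a+15=p, g+15=v, e+15=t.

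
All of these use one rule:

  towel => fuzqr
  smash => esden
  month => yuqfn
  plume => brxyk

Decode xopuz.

limit

Shifts by position in towel: pos 0: t→f (+12), pos 1: o→u (+6), pos 2: w→z (+3), pos 3: e→q (+12), pos 4: l→r (+6) — repeating every 3. The shifts repeat in a cycle of length 3: positions 0,1,… shift by +12, +6, +3, then the pattern repeats.
Reversing it on xopuz: x−12=l, o−6=i, p−3=m, u−12=i, z−6=t.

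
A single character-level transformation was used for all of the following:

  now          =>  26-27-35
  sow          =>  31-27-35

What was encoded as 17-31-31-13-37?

n is letter #14 and maps to 26: an offset of 12. The number is (letter's place in the alphabet, a=1) + 12.
Reversing it on 17-31-31-13-37: 17→(17−12)÷1=5=e, 31→(31−12)÷1=19=s, 31→(31−12)÷1=19=s, 13→(13−12)÷1=1=a, 37→(37−12)÷1=25=y.

essay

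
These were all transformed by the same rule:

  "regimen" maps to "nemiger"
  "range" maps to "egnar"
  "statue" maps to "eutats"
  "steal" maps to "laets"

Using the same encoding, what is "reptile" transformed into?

The output letters match the input read backwards: regimen reversed is nemiger. It's just the letters in reverse order.
On reptile: reverse → elitper.

elitper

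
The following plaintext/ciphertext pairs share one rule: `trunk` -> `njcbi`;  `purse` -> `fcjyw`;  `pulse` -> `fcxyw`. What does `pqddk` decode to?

Treating letters as 0–25, the rule is x ↦ 15x + 14 (mod 26).
Undoing it on pqddk: p(15)→7·(15−14)≡7=h; q(16)→7·(16−14)≡14=o; d(3)→7·(3−14)≡1=b; d(3)→7·(3−14)≡1=b; k(10)→7·(10−14)≡24=y (all mod 26).

hobby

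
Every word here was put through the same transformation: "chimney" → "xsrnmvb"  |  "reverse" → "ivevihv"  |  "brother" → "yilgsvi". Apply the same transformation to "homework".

Each pair mirrors across the alphabet (c↔x, h↔s, i↔r): positions sum to 25. This is the alphabet-reversal cipher (Atbash): a becomes z, b becomes y, etc.
For homework: h↔s, o↔l, m↔n, e↔v, w↔d, o↔l, r↔i, k↔p.

slnvdlip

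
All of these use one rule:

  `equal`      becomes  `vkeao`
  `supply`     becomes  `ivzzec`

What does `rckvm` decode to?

clash

The output letters match the input read backwards, each shifted +10: equal reversed is lauqe. The word is reversed, then every letter is shifted forward by 10.
Reversing it on rckvm: shift back: r−10=h, c−10=s, k−10=a, v−10=l, m−10=c → hsalc; then reverse → clash.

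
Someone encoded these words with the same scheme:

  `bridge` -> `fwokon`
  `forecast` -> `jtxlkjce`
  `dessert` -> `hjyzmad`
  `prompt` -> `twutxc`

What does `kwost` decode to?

In bridge: b→f is +4, r→w is +5, i→o is +6, d→k is +7 — the shift increases by 1 each position. Letter i (0-indexed) is shifted by i+4, so successive shifts are 4, 5, 6, ….
Decoding kwost: k−4=g, w−5=r, o−6=i, s−7=l, t−8=l.

grill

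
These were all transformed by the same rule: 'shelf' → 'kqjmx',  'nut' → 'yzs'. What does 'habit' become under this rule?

The output letters match the input read backwards, each shifted +5: shelf reversed is flehs. Two steps: reverse the string, then apply a Caesar shift of +5.
On habit: reverse → tibah; then shift: t+5=y, i+5=n, b+5=g, a+5=f, h+5=m.

yngfm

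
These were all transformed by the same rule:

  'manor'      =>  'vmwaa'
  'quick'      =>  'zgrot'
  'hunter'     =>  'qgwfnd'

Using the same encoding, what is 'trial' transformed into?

cdrmu

Shifts by position in manor: pos 0: m→v (+9), pos 1: a→m (+12), pos 2: n→w (+9), pos 3: o→a (+12) — repeating every 2. It's a Vigenère-style cipher with numeric key [9,12]: position i shifts by key[i mod 2].
On trial: t+9=c, r+12=d, i+9=r, a+12=m, l+9=u.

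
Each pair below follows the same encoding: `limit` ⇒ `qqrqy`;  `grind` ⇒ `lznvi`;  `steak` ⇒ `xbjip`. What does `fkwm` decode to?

acre

Shifts by position in limit: pos 0: l→q (+5), pos 1: i→q (+8), pos 2: m→r (+5), pos 3: i→q (+8) — repeating every 2. It's a Vigenère-style cipher with numeric key [5,8]: position i shifts by key[i mod 2].
Reversing it on fkwm: f−5=a, k−8=c, w−5=r, m−8=e.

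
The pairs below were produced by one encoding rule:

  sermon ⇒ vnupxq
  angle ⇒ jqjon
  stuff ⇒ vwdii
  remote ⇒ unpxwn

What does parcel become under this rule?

The shift depends on letter class: consonant s→v is +3, but vowel e→n is +9. Two shifts are in play — +9 for a/e/i/o/u, +3 for every other letter.
For parcel: p(cons)+3=s, a(vowel)+9=j, r(cons)+3=u, c(cons)+3=f, e(vowel)+9=n, l(cons)+3=o.

sjufno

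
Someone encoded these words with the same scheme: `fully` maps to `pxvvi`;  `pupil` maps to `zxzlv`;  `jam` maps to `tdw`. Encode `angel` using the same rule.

Two shifts are in play — +3 for a/e/i/o/u, +10 for every other letter.
For angel: a(vowel)+3=d, n(cons)+10=x, g(cons)+10=q, e(vowel)+3=h, l(cons)+10=v.

dxqhv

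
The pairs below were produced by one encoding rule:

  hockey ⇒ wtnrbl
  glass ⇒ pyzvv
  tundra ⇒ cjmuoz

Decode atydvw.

polish

h(7)→w(22) and o(14)→t(19) fit y≡7x+25 (mod 26); the inverse of 7 mod 26 is 15. This is an affine cipher: with a=0,…,z=25, each position x becomes (7x+25) mod 26.
Decoding atydvw: a(0)→15·(0−25)≡15=p; t(19)→15·(19−25)≡14=o; y(24)→15·(24−25)≡11=l; d(3)→15·(3−25)≡8=i; v(21)→15·(21−25)≡18=s; w(22)→15·(22−25)≡7=h (all mod 26).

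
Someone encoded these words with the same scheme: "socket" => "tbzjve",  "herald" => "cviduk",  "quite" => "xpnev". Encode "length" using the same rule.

uvqrec

s(18)→t(19) and o(14)→b(1) fit y≡11x+3 (mod 26); the inverse of 11 mod 26 is 19. Each letter's alphabet position (a=0..z=25) is mapped through 11·x+3 mod 26 — an affine cipher.
For length: l(11)→11·11+3≡20=u; e(4)→11·4+3≡21=v; n(13)→11·13+3≡16=q; g(6)→11·6+3≡17=r; t(19)→11·19+3≡4=e; h(7)→11·7+3≡2=c (all mod 26).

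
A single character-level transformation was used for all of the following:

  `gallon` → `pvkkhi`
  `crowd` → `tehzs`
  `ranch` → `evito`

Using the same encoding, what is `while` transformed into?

zonkr

This is an affine cipher: with a=0,…,z=25, each position x becomes (25x+21) mod 26.
Applying it to while: w(22)→25·22+21≡25=z; h(7)→25·7+21≡14=o; i(8)→25·8+21≡13=n; l(11)→25·11+21≡10=k; e(4)→25·4+21≡17=r (all mod 26).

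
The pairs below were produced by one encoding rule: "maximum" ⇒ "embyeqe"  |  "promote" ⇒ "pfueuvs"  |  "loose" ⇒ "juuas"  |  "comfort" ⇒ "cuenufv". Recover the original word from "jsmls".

m(12)→e(4) and a(0)→m(12) fit y≡21x+12 (mod 26); the inverse of 21 mod 26 is 5. Each letter's alphabet position (a=0..z=25) is mapped through 21·x+12 mod 26 — an affine cipher.
Decoding jsmls: j(9)→5·(9−12)≡11=l; s(18)→5·(18−12)≡4=e; m(12)→5·(12−12)≡0=a; l(11)→5·(11−12)≡21=v; s(18)→5·(18−12)≡4=e (all mod 26).

leave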